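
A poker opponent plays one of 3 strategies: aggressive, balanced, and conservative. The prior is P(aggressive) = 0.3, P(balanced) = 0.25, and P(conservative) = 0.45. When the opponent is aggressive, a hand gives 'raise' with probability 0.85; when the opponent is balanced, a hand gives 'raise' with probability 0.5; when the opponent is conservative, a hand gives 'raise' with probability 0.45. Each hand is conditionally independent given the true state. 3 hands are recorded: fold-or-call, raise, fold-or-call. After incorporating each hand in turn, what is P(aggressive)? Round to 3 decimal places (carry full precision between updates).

Each posterior becomes the prior for the next update.
After 'fold-or-call': normaliser = 0.15·0.3000 + 0.5·0.2500 + 0.55·0.4500; P(aggressive) ≈ 0.1078, P(balanced) ≈ 0.2994, P(conservative) ≈ 0.5928
After 'raise': normaliser = 0.85·0.1078 + 0.5·0.2994 + 0.45·0.5928; P(aggressive) ≈ 0.1803, P(balanced) ≈ 0.2946, P(conservative) ≈ 0.5250
After 'fold-or-call': normaliser = 0.15·0.1803 + 0.5·0.2946 + 0.55·0.5250; P(aggressive) ≈ 0.0584, P(balanced) ≈ 0.3181, P(conservative) ≈ 0.6235

0.058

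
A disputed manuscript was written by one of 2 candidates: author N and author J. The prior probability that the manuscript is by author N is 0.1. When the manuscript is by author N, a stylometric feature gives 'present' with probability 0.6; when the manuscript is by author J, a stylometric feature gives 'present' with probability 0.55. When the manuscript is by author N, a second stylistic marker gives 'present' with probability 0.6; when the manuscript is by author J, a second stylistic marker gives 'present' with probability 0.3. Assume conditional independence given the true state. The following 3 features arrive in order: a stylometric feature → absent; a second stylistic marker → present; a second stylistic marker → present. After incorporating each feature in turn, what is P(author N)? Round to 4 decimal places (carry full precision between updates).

Each posterior becomes the prior for the next update.
After a stylometric feature='absent': P(author N) = 0.4·0.1000 / (0.4·0.1000 + 0.45·0.9000) ≈ 0.0899
After a second stylistic marker='present': P(author N) = 0.6·0.0899 / (0.6·0.0899 + 0.3·0.9101) ≈ 0.1649
After a second stylistic marker='present': P(author N) = 0.6·0.1649 / (0.6·0.1649 + 0.3·0.8351) ≈ 0.2832

0.2832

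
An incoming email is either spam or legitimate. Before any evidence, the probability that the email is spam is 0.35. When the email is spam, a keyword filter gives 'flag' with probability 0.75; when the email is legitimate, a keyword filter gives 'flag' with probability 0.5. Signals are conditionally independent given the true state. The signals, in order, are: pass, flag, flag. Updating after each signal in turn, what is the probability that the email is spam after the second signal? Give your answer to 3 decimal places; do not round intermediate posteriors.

0.288

After 'pass': P(spam) = 0.25·0.3500 / (0.25·0.3500 + 0.5·0.6500) ≈ 0.2121
After 'flag': P(spam) = 0.75·0.2121 / (0.75·0.2121 + 0.5·0.7879) ≈ 0.2877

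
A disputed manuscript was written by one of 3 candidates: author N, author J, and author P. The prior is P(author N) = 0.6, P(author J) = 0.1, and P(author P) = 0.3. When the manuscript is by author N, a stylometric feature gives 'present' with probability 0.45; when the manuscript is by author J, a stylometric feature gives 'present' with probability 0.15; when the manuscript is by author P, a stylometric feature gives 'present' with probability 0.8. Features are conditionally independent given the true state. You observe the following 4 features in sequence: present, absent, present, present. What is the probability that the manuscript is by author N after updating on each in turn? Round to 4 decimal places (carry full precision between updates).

Each posterior becomes the prior for the next update.
After 'present': normaliser = 0.45·0.6000 + 0.15·0.1000 + 0.8·0.3000; P(author N) ≈ 0.5143, P(author J) ≈ 0.0286, P(author P) ≈ 0.4571
After 'absent': normaliser = 0.55·0.5143 + 0.85·0.0286 + 0.2·0.4571; P(author N) ≈ 0.7097, P(author J) ≈ 0.0609, P(author P) ≈ 0.2294
After 'present': normaliser = 0.45·0.7097 + 0.15·0.0609 + 0.8·0.2294; P(author N) ≈ 0.6237, P(author J) ≈ 0.0179, P(author P) ≈ 0.3584
After 'present': normaliser = 0.45·0.6237 + 0.15·0.0179 + 0.8·0.3584; P(author N) ≈ 0.4923, P(author J) ≈ 0.0047, P(author P) ≈ 0.5030

0.4923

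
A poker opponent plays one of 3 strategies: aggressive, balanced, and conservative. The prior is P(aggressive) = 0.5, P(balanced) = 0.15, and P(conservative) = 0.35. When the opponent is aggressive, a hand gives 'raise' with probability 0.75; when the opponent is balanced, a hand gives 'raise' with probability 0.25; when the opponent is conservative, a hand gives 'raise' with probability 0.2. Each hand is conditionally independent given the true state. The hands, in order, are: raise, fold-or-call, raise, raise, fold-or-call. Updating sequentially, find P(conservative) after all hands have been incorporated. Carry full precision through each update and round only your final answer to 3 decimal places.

0.110

After 'raise': normaliser = 0.75·0.5000 + 0.25·0.1500 + 0.2·0.3500; P(aggressive) ≈ 0.7772, P(balanced) ≈ 0.0777, P(conservative) ≈ 0.1451
After 'fold-or-call': normaliser = 0.25·0.7772 + 0.75·0.0777 + 0.8·0.1451; P(aggressive) ≈ 0.5271, P(balanced) ≈ 0.1581, P(conservative) ≈ 0.3148
After 'raise': normaliser = 0.75·0.5271 + 0.25·0.1581 + 0.2·0.3148; P(aggressive) ≈ 0.7941, P(balanced) ≈ 0.0794, P(conservative) ≈ 0.1265
After 'raise': normaliser = 0.75·0.7941 + 0.25·0.0794 + 0.2·0.1265; P(aggressive) ≈ 0.9295, P(balanced) ≈ 0.0310, P(conservative) ≈ 0.0395
After 'fold-or-call': normaliser = 0.25·0.9295 + 0.75·0.0310 + 0.8·0.0395; P(aggressive) ≈ 0.8091, P(balanced) ≈ 0.0809, P(conservative) ≈ 0.1100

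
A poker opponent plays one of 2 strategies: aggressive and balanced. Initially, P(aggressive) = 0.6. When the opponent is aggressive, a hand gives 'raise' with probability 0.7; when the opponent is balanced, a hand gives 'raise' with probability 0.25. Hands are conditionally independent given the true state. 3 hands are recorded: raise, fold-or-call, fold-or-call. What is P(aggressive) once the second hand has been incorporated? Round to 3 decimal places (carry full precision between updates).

0.627

After 'raise': P(aggressive) = 0.7·0.6000 / (0.7·0.6000 + 0.25·0.4000) ≈ 0.8077
After 'fold-or-call': P(aggressive) = 0.3·0.8077 / (0.3·0.8077 + 0.75·0.1923) ≈ 0.6269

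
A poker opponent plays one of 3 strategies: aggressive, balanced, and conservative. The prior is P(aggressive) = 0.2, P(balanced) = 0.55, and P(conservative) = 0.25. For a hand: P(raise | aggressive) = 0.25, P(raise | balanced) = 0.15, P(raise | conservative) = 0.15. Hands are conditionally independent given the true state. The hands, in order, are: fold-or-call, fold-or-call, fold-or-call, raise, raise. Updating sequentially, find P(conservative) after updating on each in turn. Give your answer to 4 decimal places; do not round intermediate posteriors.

Each posterior becomes the prior for the next update.
After 'fold-or-call': normaliser = 0.75·0.2000 + 0.85·0.5500 + 0.85·0.2500; P(aggressive) ≈ 0.1807, P(balanced) ≈ 0.5633, P(conservative) ≈ 0.2560
After 'fold-or-call': normaliser = 0.75·0.1807 + 0.85·0.5633 + 0.85·0.2560; P(aggressive) ≈ 0.1629, P(balanced) ≈ 0.5755, P(conservative) ≈ 0.2616
After 'fold-or-call': normaliser = 0.75·0.1629 + 0.85·0.5755 + 0.85·0.2616; P(aggressive) ≈ 0.1466, P(balanced) ≈ 0.5867, P(conservative) ≈ 0.2667
After 'raise': normaliser = 0.25·0.1466 + 0.15·0.5867 + 0.15·0.2667; P(aggressive) ≈ 0.2225, P(balanced) ≈ 0.5345, P(conservative) ≈ 0.2430
After 'raise': normaliser = 0.25·0.2225 + 0.15·0.5345 + 0.15·0.2430; P(aggressive) ≈ 0.3230, P(balanced) ≈ 0.4655, P(conservative) ≈ 0.2116

0.2116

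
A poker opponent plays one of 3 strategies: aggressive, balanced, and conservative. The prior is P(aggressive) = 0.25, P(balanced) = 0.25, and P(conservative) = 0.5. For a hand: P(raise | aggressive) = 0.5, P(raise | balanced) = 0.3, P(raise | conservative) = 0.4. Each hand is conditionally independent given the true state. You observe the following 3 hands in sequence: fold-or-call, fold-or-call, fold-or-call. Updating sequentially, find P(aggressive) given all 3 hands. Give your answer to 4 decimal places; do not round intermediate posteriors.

0.1389

After 'fold-or-call': normaliser = 0.5·0.2500 + 0.7·0.2500 + 0.6·0.5000; P(aggressive) ≈ 0.2083, P(balanced) ≈ 0.2917, P(conservative) ≈ 0.5000
After 'fold-or-call': normaliser = 0.5·0.2083 + 0.7·0.2917 + 0.6·0.5000; P(aggressive) ≈ 0.1712, P(balanced) ≈ 0.3356, P(conservative) ≈ 0.4932
After 'fold-or-call': normaliser = 0.5·0.1712 + 0.7·0.3356 + 0.6·0.4932; P(aggressive) ≈ 0.1389, P(balanced) ≈ 0.3811, P(conservative) ≈ 0.4800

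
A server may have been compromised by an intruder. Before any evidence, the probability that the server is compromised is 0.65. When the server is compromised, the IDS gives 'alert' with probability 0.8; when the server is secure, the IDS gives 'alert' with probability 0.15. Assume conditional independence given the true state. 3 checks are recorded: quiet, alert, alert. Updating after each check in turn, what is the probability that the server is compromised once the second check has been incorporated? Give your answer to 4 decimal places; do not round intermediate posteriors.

Each posterior becomes the prior for the next update.
After 'quiet': P(compromised) = 0.2·0.6500 / (0.2·0.6500 + 0.85·0.3500) ≈ 0.3041
After 'alert': P(compromised) = 0.8·0.3041 / (0.8·0.3041 + 0.15·0.6959) ≈ 0.6997

0.6997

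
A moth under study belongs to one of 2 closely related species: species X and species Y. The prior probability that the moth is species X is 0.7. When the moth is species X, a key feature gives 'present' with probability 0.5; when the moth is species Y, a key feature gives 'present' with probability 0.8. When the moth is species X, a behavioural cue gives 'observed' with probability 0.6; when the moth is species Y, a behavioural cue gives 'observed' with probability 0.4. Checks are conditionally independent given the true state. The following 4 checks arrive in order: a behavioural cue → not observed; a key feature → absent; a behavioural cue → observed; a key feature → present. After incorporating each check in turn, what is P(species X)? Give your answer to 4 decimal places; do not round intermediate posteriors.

0.7848

Each posterior becomes the prior for the next update.
After a behavioural cue='not observed': P(species X) = 0.4·0.7000 / (0.4·0.7000 + 0.6·0.3000) ≈ 0.6087
After a key feature='absent': P(species X) = 0.5·0.6087 / (0.5·0.6087 + 0.2·0.3913) ≈ 0.7955
After a behavioural cue='observed': P(species X) = 0.6·0.7955 / (0.6·0.7955 + 0.4·0.2045) ≈ 0.8537
After a key feature='present': P(species X) = 0.5·0.8537 / (0.5·0.8537 + 0.8·0.1463) ≈ 0.7848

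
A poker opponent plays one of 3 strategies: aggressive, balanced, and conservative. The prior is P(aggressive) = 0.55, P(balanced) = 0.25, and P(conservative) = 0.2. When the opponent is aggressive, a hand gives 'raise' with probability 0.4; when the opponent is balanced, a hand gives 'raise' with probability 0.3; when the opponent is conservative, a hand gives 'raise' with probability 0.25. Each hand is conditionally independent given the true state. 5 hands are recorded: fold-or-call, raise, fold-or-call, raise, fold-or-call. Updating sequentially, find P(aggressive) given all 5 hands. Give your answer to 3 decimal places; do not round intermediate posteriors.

After 'fold-or-call': normaliser = 0.6·0.5500 + 0.7·0.2500 + 0.75·0.2000; P(aggressive) ≈ 0.5038, P(balanced) ≈ 0.2672, P(conservative) ≈ 0.2290
After 'raise': normaliser = 0.4·0.5038 + 0.3·0.2672 + 0.25·0.2290; P(aggressive) ≈ 0.5946, P(balanced) ≈ 0.2365, P(conservative) ≈ 0.1689
After 'fold-or-call': normaliser = 0.6·0.5946 + 0.7·0.2365 + 0.75·0.1689; P(aggressive) ≈ 0.5497, P(balanced) ≈ 0.2551, P(conservative) ≈ 0.1952
After 'raise': normaliser = 0.4·0.5497 + 0.3·0.2551 + 0.25·0.1952; P(aggressive) ≈ 0.6370, P(balanced) ≈ 0.2217, P(conservative) ≈ 0.1414
After 'fold-or-call': normaliser = 0.6·0.6370 + 0.7·0.2217 + 0.75·0.1414; P(aggressive) ≈ 0.5940, P(balanced) ≈ 0.2412, P(conservative) ≈ 0.1648

0.594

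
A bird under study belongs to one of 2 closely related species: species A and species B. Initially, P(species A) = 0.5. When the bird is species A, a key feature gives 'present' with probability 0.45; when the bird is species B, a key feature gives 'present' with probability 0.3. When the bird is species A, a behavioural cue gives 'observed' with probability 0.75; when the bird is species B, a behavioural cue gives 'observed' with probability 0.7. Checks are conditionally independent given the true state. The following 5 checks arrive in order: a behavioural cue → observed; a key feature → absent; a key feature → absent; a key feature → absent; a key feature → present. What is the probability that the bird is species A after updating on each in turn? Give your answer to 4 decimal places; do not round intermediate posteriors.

Apply Bayes' rule sequentially, carrying P(species A) forward.
After a behavioural cue='observed': P(species A) = 0.75·0.5000 / (0.75·0.5000 + 0.7·0.5000) ≈ 0.5172
After a key feature='absent': P(species A) = 0.55·0.5172 / (0.55·0.5172 + 0.7·0.4828) ≈ 0.4571
After a key feature='absent': P(species A) = 0.55·0.4571 / (0.55·0.4571 + 0.7·0.5429) ≈ 0.3981
After a key feature='absent': P(species A) = 0.55·0.3981 / (0.55·0.3981 + 0.7·0.6019) ≈ 0.3420
After a key feature='present': P(species A) = 0.45·0.3420 / (0.45·0.3420 + 0.3·0.6580) ≈ 0.4381

0.4381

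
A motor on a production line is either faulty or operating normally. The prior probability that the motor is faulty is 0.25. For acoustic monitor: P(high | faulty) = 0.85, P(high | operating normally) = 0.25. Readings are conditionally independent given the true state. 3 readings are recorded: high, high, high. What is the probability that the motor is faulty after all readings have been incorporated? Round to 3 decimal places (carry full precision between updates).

After 'high': P(faulty) = 0.85·0.2500 / (0.85·0.2500 + 0.25·0.7500) ≈ 0.5312
After 'high': P(faulty) = 0.85·0.5312 / (0.85·0.5312 + 0.25·0.4688) ≈ 0.7940
After 'high': P(faulty) = 0.85·0.7940 / (0.85·0.7940 + 0.25·0.2060) ≈ 0.9291

0.929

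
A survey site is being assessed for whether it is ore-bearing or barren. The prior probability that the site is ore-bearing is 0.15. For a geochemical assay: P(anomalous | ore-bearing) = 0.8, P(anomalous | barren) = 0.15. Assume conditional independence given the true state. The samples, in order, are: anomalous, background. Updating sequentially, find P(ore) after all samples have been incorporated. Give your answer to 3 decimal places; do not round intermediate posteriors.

Apply Bayes' rule sequentially, carrying P(ore) forward.
After 'anomalous': P(ore) = 0.8·0.1500 / (0.8·0.1500 + 0.15·0.8500) ≈ 0.4848
After 'background': P(ore) = 0.2·0.4848 / (0.2·0.4848 + 0.85·0.5152) ≈ 0.1813

0.181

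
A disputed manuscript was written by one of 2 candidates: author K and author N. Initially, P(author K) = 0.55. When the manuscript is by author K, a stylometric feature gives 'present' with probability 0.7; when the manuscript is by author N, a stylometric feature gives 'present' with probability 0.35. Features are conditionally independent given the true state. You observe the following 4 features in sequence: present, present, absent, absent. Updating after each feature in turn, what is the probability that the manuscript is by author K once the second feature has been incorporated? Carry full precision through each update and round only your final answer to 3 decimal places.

0.830

After 'present': P(author K) = 0.7·0.5500 / (0.7·0.5500 + 0.35·0.4500) ≈ 0.7097
After 'present': P(author K) = 0.7·0.7097 / (0.7·0.7097 + 0.35·0.2903) ≈ 0.8302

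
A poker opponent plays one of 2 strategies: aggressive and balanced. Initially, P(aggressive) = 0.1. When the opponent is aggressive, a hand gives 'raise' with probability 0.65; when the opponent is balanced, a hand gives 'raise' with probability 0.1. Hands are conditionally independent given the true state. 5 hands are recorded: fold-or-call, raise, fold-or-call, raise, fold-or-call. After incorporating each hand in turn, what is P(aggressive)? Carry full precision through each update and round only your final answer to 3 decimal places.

0.216

After 'fold-or-call': P(aggressive) = 0.35·0.1000 / (0.35·0.1000 + 0.9·0.9000) ≈ 0.0414
After 'raise': P(aggressive) = 0.65·0.0414 / (0.65·0.0414 + 0.1·0.9586) ≈ 0.2193
After 'fold-or-call': P(aggressive) = 0.35·0.2193 / (0.35·0.2193 + 0.9·0.7807) ≈ 0.0985
After 'raise': P(aggressive) = 0.65·0.0985 / (0.65·0.0985 + 0.1·0.9015) ≈ 0.4152
After 'fold-or-call': P(aggressive) = 0.35·0.4152 / (0.35·0.4152 + 0.9·0.5848) ≈ 0.2164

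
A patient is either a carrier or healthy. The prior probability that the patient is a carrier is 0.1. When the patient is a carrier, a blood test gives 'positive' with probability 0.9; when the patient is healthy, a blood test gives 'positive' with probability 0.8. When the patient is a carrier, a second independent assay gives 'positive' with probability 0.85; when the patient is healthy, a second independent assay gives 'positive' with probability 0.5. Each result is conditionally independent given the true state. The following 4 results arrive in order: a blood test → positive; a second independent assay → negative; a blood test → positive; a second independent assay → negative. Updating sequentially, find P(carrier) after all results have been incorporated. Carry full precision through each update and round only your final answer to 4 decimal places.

Apply Bayes' rule sequentially, carrying P(carrier) forward.
After a blood test='positive': P(carrier) = 0.9·0.1000 / (0.9·0.1000 + 0.8·0.9000) ≈ 0.1111
After a second independent assay='negative': P(carrier) = 0.15·0.1111 / (0.15·0.1111 + 0.5·0.8889) ≈ 0.0361
After a blood test='positive': P(carrier) = 0.9·0.0361 / (0.9·0.0361 + 0.8·0.9639) ≈ 0.0405
After a second independent assay='negative': P(carrier) = 0.15·0.0405 / (0.15·0.0405 + 0.5·0.9595) ≈ 0.0125

0.0125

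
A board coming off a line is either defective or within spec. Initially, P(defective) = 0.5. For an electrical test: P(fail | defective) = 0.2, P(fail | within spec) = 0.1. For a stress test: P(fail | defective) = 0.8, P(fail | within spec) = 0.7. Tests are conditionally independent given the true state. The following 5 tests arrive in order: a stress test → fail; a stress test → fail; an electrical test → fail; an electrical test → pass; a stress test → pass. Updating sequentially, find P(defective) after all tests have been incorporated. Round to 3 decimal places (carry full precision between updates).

After a stress test='fail': P(defective) = 0.8·0.5000 / (0.8·0.5000 + 0.7·0.5000) ≈ 0.5333
After a stress test='fail': P(defective) = 0.8·0.5333 / (0.8·0.5333 + 0.7·0.4667) ≈ 0.5664
After an electrical test='fail': P(defective) = 0.2·0.5664 / (0.2·0.5664 + 0.1·0.4336) ≈ 0.7232
After an electrical test='pass': P(defective) = 0.8·0.7232 / (0.8·0.7232 + 0.9·0.2768) ≈ 0.6990
After a stress test='pass': P(defective) = 0.2·0.6990 / (0.2·0.6990 + 0.3·0.3010) ≈ 0.6075

0.608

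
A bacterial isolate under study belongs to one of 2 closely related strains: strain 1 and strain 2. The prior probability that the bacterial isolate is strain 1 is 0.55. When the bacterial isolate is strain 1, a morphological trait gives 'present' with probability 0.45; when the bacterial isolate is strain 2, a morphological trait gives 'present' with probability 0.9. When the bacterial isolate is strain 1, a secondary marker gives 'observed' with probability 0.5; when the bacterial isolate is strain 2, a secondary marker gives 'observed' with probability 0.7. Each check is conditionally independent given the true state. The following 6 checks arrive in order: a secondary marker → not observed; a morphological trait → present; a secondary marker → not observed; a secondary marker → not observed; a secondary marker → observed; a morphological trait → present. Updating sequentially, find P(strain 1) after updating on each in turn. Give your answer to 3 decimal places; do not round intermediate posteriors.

Each posterior becomes the prior for the next update.
After a secondary marker='not observed': P(strain 1) = 0.5·0.5500 / (0.5·0.5500 + 0.3·0.4500) ≈ 0.6707
After a morphological trait='present': P(strain 1) = 0.45·0.6707 / (0.45·0.6707 + 0.9·0.3293) ≈ 0.5046
After a secondary marker='not observed': P(strain 1) = 0.5·0.5046 / (0.5·0.5046 + 0.3·0.4954) ≈ 0.6293
After a secondary marker='not observed': P(strain 1) = 0.5·0.6293 / (0.5·0.6293 + 0.3·0.3707) ≈ 0.7389
After a secondary marker='observed': P(strain 1) = 0.5·0.7389 / (0.5·0.7389 + 0.7·0.2611) ≈ 0.6690
After a morphological trait='present': P(strain 1) = 0.45·0.6690 / (0.45·0.6690 + 0.9·0.3310) ≈ 0.5026

0.503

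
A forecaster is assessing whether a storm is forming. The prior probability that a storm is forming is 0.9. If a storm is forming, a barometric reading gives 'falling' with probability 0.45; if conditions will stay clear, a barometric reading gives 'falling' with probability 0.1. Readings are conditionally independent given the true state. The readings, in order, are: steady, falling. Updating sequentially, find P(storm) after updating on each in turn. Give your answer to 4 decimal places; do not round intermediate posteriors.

After 'steady': P(storm) = 0.55·0.9000 / (0.55·0.9000 + 0.9·0.1000) ≈ 0.8462
After 'falling': P(storm) = 0.45·0.8462 / (0.45·0.8462 + 0.1·0.1538) ≈ 0.9612

0.9612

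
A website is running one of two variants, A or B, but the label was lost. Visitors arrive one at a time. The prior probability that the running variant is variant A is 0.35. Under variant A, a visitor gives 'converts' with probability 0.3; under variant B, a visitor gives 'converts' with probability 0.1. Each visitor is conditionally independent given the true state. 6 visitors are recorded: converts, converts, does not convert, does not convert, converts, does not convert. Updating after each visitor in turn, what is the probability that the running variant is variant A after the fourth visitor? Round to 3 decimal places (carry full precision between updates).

0.746

Apply Bayes' rule sequentially, carrying P(A) forward.
After 'converts': P(A) = 0.3·0.3500 / (0.3·0.3500 + 0.1·0.6500) ≈ 0.6176
After 'converts': P(A) = 0.3·0.6176 / (0.3·0.6176 + 0.1·0.3824) ≈ 0.8289
After 'does not convert': P(A) = 0.7·0.8289 / (0.7·0.8289 + 0.9·0.1711) ≈ 0.7903
After 'does not convert': P(A) = 0.7·0.7903 / (0.7·0.7903 + 0.9·0.2097) ≈ 0.7457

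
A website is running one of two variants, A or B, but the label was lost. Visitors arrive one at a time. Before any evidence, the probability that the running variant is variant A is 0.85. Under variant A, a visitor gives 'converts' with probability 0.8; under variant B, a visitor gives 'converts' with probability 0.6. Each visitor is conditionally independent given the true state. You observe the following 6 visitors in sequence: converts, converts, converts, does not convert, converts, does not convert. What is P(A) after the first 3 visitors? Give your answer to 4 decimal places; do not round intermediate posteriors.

After 'converts': P(A) = 0.8·0.8500 / (0.8·0.8500 + 0.6·0.1500) ≈ 0.8831
After 'converts': P(A) = 0.8·0.8831 / (0.8·0.8831 + 0.6·0.1169) ≈ 0.9097
After 'converts': P(A) = 0.8·0.9097 / (0.8·0.9097 + 0.6·0.0903) ≈ 0.9307

0.9307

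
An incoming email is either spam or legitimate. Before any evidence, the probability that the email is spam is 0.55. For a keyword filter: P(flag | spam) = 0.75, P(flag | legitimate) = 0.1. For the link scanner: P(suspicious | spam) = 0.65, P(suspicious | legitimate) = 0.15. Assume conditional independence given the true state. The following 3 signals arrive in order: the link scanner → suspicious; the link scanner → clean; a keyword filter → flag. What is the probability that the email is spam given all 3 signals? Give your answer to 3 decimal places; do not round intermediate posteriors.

0.942

After the link scanner='suspicious': P(spam) = 0.65·0.5500 / (0.65·0.5500 + 0.15·0.4500) ≈ 0.8412
After the link scanner='clean': P(spam) = 0.35·0.8412 / (0.35·0.8412 + 0.85·0.1588) ≈ 0.6856
After a keyword filter='flag': P(spam) = 0.75·0.6856 / (0.75·0.6856 + 0.1·0.3144) ≈ 0.9424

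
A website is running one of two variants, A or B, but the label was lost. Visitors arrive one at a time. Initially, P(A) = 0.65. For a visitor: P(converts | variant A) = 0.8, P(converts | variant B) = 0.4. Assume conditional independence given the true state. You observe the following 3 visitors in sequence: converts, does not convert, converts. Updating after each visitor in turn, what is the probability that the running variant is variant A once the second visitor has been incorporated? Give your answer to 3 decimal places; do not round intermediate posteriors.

After 'converts': P(A) = 0.8·0.6500 / (0.8·0.6500 + 0.4·0.3500) ≈ 0.7879
After 'does not convert': P(A) = 0.2·0.7879 / (0.2·0.7879 + 0.6·0.2121) ≈ 0.5532

0.553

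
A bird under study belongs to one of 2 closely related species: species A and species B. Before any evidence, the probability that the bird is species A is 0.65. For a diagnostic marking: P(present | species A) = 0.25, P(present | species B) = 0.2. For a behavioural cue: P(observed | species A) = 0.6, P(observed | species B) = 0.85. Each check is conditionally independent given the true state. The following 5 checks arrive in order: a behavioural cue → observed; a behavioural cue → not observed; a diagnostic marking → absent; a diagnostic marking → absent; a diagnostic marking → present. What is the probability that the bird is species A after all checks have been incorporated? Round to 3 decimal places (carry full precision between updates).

0.793

After a behavioural cue='observed': P(species A) = 0.6·0.6500 / (0.6·0.6500 + 0.85·0.3500) ≈ 0.5673
After a behavioural cue='not observed': P(species A) = 0.4·0.5673 / (0.4·0.5673 + 0.15·0.4327) ≈ 0.7776
After a diagnostic marking='absent': P(species A) = 0.75·0.7776 / (0.75·0.7776 + 0.8·0.2224) ≈ 0.7662
After a diagnostic marking='absent': P(species A) = 0.75·0.7662 / (0.75·0.7662 + 0.8·0.2338) ≈ 0.7544
After a diagnostic marking='present': P(species A) = 0.25·0.7544 / (0.25·0.7544 + 0.2·0.2456) ≈ 0.7934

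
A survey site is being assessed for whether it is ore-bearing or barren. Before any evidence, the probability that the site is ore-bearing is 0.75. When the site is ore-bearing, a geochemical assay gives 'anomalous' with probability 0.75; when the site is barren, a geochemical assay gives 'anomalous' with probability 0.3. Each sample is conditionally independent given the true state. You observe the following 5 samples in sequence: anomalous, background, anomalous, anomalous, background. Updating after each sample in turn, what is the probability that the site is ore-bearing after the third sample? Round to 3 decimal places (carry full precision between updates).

Each posterior becomes the prior for the next update.
After 'anomalous': P(ore) = 0.75·0.7500 / (0.75·0.7500 + 0.3·0.2500) ≈ 0.8824
After 'background': P(ore) = 0.25·0.8824 / (0.25·0.8824 + 0.7·0.1176) ≈ 0.7282
After 'anomalous': P(ore) = 0.75·0.7282 / (0.75·0.7282 + 0.3·0.2718) ≈ 0.8701

0.870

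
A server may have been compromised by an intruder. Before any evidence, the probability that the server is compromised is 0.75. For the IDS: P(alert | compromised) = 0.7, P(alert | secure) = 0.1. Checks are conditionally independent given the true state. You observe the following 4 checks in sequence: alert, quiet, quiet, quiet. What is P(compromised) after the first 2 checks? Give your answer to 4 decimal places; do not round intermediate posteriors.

0.8750

After 'alert': P(compromised) = 0.7·0.7500 / (0.7·0.7500 + 0.1·0.2500) ≈ 0.9545
After 'quiet': P(compromised) = 0.3·0.9545 / (0.3·0.9545 + 0.9·0.0455) ≈ 0.8750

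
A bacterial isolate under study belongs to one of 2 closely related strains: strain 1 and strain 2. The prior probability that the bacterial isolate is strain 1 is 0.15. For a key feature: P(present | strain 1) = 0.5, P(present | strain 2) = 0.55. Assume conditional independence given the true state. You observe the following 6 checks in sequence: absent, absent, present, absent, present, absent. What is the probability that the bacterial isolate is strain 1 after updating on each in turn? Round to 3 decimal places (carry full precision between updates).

0.182

After 'absent': P(strain 1) = 0.5·0.1500 / (0.5·0.1500 + 0.45·0.8500) ≈ 0.1639
After 'absent': P(strain 1) = 0.5·0.1639 / (0.5·0.1639 + 0.45·0.8361) ≈ 0.1789
After 'present': P(strain 1) = 0.5·0.1789 / (0.5·0.1789 + 0.55·0.8211) ≈ 0.1653
After 'absent': P(strain 1) = 0.5·0.1653 / (0.5·0.1653 + 0.45·0.8347) ≈ 0.1804
After 'present': P(strain 1) = 0.5·0.1804 / (0.5·0.1804 + 0.55·0.8196) ≈ 0.1667
After 'absent': P(strain 1) = 0.5·0.1667 / (0.5·0.1667 + 0.45·0.8333) ≈ 0.1819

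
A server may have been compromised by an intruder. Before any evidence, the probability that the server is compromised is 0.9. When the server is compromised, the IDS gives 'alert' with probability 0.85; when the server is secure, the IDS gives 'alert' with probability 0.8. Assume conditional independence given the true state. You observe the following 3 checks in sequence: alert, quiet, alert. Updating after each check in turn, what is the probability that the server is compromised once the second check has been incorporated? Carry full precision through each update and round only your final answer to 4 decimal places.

Each posterior becomes the prior for the next update.
After 'alert': P(compromised) = 0.85·0.9000 / (0.85·0.9000 + 0.8·0.1000) ≈ 0.9053
After 'quiet': P(compromised) = 0.15·0.9053 / (0.15·0.9053 + 0.2·0.0947) ≈ 0.8776

0.8776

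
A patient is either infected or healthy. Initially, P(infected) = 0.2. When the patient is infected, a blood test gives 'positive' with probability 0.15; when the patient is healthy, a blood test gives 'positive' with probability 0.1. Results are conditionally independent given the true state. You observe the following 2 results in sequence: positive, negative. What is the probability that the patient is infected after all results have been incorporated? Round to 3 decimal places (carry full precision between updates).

After 'positive': P(infected) = 0.15·0.2000 / (0.15·0.2000 + 0.1·0.8000) ≈ 0.2727
After 'negative': P(infected) = 0.85·0.2727 / (0.85·0.2727 + 0.9·0.7273) ≈ 0.2615

0.262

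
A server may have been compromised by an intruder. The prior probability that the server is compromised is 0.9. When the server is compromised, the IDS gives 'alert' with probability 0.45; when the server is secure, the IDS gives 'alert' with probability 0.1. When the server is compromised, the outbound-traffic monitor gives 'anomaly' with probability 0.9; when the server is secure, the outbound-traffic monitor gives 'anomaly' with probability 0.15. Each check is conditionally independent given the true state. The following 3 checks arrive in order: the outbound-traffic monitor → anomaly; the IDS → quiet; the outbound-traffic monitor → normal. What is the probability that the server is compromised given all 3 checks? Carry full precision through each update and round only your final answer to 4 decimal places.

0.7952

Apply Bayes' rule sequentially, carrying P(compromised) forward.
After the outbound-traffic monitor='anomaly': P(compromised) = 0.9·0.9000 / (0.9·0.9000 + 0.15·0.1000) ≈ 0.9818
After the IDS='quiet': P(compromised) = 0.55·0.9818 / (0.55·0.9818 + 0.9·0.0182) ≈ 0.9706
After the outbound-traffic monitor='normal': P(compromised) = 0.1·0.9706 / (0.1·0.9706 + 0.85·0.0294) ≈ 0.7952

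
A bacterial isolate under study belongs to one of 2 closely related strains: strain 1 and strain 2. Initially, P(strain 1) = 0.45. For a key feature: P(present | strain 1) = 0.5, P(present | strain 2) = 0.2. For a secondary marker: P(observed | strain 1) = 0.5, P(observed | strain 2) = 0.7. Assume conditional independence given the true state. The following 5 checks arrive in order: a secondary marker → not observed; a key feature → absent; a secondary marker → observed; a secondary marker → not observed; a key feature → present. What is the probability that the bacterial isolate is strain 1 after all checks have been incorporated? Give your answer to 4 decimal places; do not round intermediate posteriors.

Apply Bayes' rule sequentially, carrying P(strain 1) forward.
After a secondary marker='not observed': P(strain 1) = 0.5·0.4500 / (0.5·0.4500 + 0.3·0.5500) ≈ 0.5769
After a key feature='absent': P(strain 1) = 0.5·0.5769 / (0.5·0.5769 + 0.8·0.4231) ≈ 0.4601
After a secondary marker='observed': P(strain 1) = 0.5·0.4601 / (0.5·0.4601 + 0.7·0.5399) ≈ 0.3784
After a secondary marker='not observed': P(strain 1) = 0.5·0.3784 / (0.5·0.3784 + 0.3·0.6216) ≈ 0.5036
After a key feature='present': P(strain 1) = 0.5·0.5036 / (0.5·0.5036 + 0.2·0.4964) ≈ 0.7172

0.7172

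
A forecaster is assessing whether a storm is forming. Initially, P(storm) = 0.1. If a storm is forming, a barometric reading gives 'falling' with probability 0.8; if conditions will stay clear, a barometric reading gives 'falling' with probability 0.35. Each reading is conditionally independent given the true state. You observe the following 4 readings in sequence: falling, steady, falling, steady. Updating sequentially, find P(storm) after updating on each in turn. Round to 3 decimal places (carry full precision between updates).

0.052

After 'falling': P(storm) = 0.8·0.1000 / (0.8·0.1000 + 0.35·0.9000) ≈ 0.2025
After 'steady': P(storm) = 0.2·0.2025 / (0.2·0.2025 + 0.65·0.7975) ≈ 0.0725
After 'falling': P(storm) = 0.8·0.0725 / (0.8·0.0725 + 0.35·0.9275) ≈ 0.1515
After 'steady': P(storm) = 0.2·0.1515 / (0.2·0.1515 + 0.65·0.8485) ≈ 0.0521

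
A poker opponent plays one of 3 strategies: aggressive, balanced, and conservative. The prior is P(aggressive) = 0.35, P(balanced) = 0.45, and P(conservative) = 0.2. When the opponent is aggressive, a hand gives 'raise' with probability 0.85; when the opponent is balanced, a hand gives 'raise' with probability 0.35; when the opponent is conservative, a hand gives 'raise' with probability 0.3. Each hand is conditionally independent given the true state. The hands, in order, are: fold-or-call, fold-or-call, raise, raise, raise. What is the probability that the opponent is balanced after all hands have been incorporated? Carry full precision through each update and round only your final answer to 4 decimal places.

0.5214

Apply Bayes' rule sequentially, carrying P(balanced) forward.
After 'fold-or-call': normaliser = 0.15·0.3500 + 0.65·0.4500 + 0.7·0.2000; P(aggressive) ≈ 0.1082, P(balanced) ≈ 0.6031, P(conservative) ≈ 0.2887
After 'fold-or-call': normaliser = 0.15·0.1082 + 0.65·0.6031 + 0.7·0.2887; P(aggressive) ≈ 0.0266, P(balanced) ≈ 0.6423, P(conservative) ≈ 0.3311
After 'raise': normaliser = 0.85·0.0266 + 0.35·0.6423 + 0.3·0.3311; P(aggressive) ≈ 0.0652, P(balanced) ≈ 0.6483, P(conservative) ≈ 0.2864
After 'raise': normaliser = 0.85·0.0652 + 0.35·0.6483 + 0.3·0.2864; P(aggressive) ≈ 0.1505, P(balanced) ≈ 0.6161, P(conservative) ≈ 0.2333
After 'raise': normaliser = 0.85·0.1505 + 0.35·0.6161 + 0.3·0.2333; P(aggressive) ≈ 0.3093, P(balanced) ≈ 0.5214, P(conservative) ≈ 0.1692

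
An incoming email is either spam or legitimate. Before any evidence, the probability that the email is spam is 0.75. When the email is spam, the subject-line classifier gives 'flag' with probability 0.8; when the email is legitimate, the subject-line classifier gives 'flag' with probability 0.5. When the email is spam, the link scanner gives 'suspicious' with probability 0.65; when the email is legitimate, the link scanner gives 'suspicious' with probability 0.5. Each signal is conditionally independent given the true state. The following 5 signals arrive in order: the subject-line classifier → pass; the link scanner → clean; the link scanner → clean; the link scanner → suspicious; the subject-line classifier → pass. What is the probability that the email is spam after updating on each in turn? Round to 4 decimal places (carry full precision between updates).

Each posterior becomes the prior for the next update.
After the subject-line classifier='pass': P(spam) = 0.2·0.7500 / (0.2·0.7500 + 0.5·0.2500) ≈ 0.5455
After the link scanner='clean': P(spam) = 0.35·0.5455 / (0.35·0.5455 + 0.5·0.4545) ≈ 0.4565
After the link scanner='clean': P(spam) = 0.35·0.4565 / (0.35·0.4565 + 0.5·0.5435) ≈ 0.3703
After the link scanner='suspicious': P(spam) = 0.65·0.3703 / (0.65·0.3703 + 0.5·0.6297) ≈ 0.4332
After the subject-line classifier='pass': P(spam) = 0.2·0.4332 / (0.2·0.4332 + 0.5·0.5668) ≈ 0.2342

0.2342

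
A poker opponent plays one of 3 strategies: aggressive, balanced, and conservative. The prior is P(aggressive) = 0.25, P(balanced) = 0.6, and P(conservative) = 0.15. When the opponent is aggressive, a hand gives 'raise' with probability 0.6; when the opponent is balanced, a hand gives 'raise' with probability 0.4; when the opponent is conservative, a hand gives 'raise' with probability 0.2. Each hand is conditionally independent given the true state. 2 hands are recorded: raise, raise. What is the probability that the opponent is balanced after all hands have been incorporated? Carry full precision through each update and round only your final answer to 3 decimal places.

0.500

Each posterior becomes the prior for the next update.
After 'raise': normaliser = 0.6·0.2500 + 0.4·0.6000 + 0.2·0.1500; P(aggressive) ≈ 0.3571, P(balanced) ≈ 0.5714, P(conservative) ≈ 0.0714
After 'raise': normaliser = 0.6·0.3571 + 0.4·0.5714 + 0.2·0.0714; P(aggressive) ≈ 0.4688, P(balanced) ≈ 0.5000, P(conservative) ≈ 0.0312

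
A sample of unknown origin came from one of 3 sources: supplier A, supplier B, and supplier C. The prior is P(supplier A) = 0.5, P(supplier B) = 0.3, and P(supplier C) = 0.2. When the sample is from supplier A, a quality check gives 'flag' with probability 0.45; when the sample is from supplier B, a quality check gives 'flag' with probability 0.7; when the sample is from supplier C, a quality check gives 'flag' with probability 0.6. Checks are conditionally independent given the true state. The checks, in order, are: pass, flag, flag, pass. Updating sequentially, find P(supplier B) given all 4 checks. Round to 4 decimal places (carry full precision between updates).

0.2389

After 'pass': normaliser = 0.55·0.5000 + 0.3·0.3000 + 0.4·0.2000; P(supplier A) ≈ 0.6180, P(supplier B) ≈ 0.2022, P(supplier C) ≈ 0.1798
After 'flag': normaliser = 0.45·0.6180 + 0.7·0.2022 + 0.6·0.1798; P(supplier A) ≈ 0.5272, P(supplier B) ≈ 0.2684, P(supplier C) ≈ 0.2045
After 'flag': normaliser = 0.45·0.5272 + 0.7·0.2684 + 0.6·0.2045; P(supplier A) ≈ 0.4331, P(supplier B) ≈ 0.3430, P(supplier C) ≈ 0.2240
After 'pass': normaliser = 0.55·0.4331 + 0.3·0.3430 + 0.4·0.2240; P(supplier A) ≈ 0.5531, P(supplier B) ≈ 0.2389, P(supplier C) ≈ 0.2080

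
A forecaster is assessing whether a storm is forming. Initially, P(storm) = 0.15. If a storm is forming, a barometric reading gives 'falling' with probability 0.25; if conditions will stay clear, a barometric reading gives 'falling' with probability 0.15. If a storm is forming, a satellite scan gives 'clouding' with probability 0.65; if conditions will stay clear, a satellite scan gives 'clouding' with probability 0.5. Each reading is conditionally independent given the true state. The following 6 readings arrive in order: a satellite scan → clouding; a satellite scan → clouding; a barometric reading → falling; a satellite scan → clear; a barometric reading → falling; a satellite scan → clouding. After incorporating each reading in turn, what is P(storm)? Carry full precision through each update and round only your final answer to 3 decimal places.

0.430

Apply Bayes' rule sequentially, carrying P(storm) forward.
After a satellite scan='clouding': P(storm) = 0.65·0.1500 / (0.65·0.1500 + 0.5·0.8500) ≈ 0.1866
After a satellite scan='clouding': P(storm) = 0.65·0.1866 / (0.65·0.1866 + 0.5·0.8134) ≈ 0.2297
After a barometric reading='falling': P(storm) = 0.25·0.2297 / (0.25·0.2297 + 0.15·0.7703) ≈ 0.3320
After a satellite scan='clear': P(storm) = 0.35·0.3320 / (0.35·0.3320 + 0.5·0.6680) ≈ 0.2581
After a barometric reading='falling': P(storm) = 0.25·0.2581 / (0.25·0.2581 + 0.15·0.7419) ≈ 0.3670
After a satellite scan='clouding': P(storm) = 0.65·0.3670 / (0.65·0.3670 + 0.5·0.6330) ≈ 0.4298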